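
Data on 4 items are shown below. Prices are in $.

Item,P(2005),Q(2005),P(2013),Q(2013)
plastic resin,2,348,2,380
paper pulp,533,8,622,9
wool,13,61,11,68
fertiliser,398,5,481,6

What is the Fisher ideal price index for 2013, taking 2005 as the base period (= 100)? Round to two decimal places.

Laspeyres component (base-period weights):
ΣP(2013)Q(2005) = 2×348 + 622×8 + 11×61 + 481×5 = 696 + 4976 + 671 + 2405 = 8748
ΣP(2005)Q(2005) = 2×348 + 533×8 + 13×61 + 398×5 = 696 + 4264 + 793 + 1990 = 7743
L = 8748 / 7743 × 100 = 112.9795
Paasche component (current-period weights):
ΣP(2013)Q(2013) = 2×380 + 622×9 + 11×68 + 481×6 = 760 + 5598 + 748 + 2886 = 9992
ΣP(2005)Q(2013) = 2×380 + 533×9 + 13×68 + 398×6 = 760 + 4797 + 884 + 2388 = 8829
P = 9992 / 8829 × 100 = 113.1725
Fisher = √(L × P) = √(112.9795 × 113.1725) = 113.0759

113.08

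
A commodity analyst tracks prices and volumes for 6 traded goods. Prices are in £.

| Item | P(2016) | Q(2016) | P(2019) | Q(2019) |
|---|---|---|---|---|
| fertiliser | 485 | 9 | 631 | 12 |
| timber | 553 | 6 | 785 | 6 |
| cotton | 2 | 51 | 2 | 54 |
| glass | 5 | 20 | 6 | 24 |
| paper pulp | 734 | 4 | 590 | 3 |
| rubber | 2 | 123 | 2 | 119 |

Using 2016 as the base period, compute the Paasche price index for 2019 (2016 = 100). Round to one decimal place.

Paasche price index uses current-period quantities as weights.
ΣP(2019)·Q(2019) = 631×12 + 785×6 + 2×54 + 6×24 + 590×3 + 2×119 = 7572 + 4710 + 108 + 144 + 1770 + 238 = 14542
ΣP(2016)·Q(2019) = 485×12 + 553×6 + 2×54 + 5×24 + 734×3 + 2×119 = 5820 + 3318 + 108 + 120 + 2202 + 238 = 11806
Index = 14542 / 11806 × 100 = 123.1747

123.2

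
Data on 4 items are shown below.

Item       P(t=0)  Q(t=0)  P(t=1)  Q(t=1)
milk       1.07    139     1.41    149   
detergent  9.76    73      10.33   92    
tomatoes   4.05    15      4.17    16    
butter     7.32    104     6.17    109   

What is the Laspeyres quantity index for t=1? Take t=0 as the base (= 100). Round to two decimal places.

Laspeyres quantity index uses base-period prices as weights.
ΣP(t=0)·Q(t=1) = 1.07×149 + 9.76×92 + 4.05×16 + 7.32×109 = 159.43 + 897.92 + 64.8 + 797.88 = 1920.03
ΣP(t=0)·Q(t=0) = 1.07×139 + 9.76×73 + 4.05×15 + 7.32×104 = 148.73 + 712.48 + 60.75 + 761.28 = 1683.24
Index = 1920.03 / 1683.24 × 100 = 114.0675

114.07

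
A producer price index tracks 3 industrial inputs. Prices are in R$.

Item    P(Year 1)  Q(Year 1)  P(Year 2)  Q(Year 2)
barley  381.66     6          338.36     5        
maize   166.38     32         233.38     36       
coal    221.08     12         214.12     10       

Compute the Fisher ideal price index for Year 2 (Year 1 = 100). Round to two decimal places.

Laspeyres component (base-period weights):
ΣP(Year 2)Q(Year 1) = 338.36×6 + 233.38×32 + 214.12×12 = 2030.16 + 7468.16 + 2569.44 = 12067.76
ΣP(Year 1)Q(Year 1) = 381.66×6 + 166.38×32 + 221.08×12 = 2289.96 + 5324.16 + 2652.96 = 10267.08
L = 12067.76 / 10267.08 × 100 = 117.5384
Paasche component (current-period weights):
ΣP(Year 2)Q(Year 2) = 338.36×5 + 233.38×36 + 214.12×10 = 1691.8 + 8401.68 + 2141.2 = 12234.68
ΣP(Year 1)Q(Year 2) = 381.66×5 + 166.38×36 + 221.08×10 = 1908.3 + 5989.68 + 2210.8 = 10108.78
P = 12234.68 / 10108.78 × 100 = 121.0302
Fisher = √(L × P) = √(117.5384 × 121.0302) = 119.2715

119.27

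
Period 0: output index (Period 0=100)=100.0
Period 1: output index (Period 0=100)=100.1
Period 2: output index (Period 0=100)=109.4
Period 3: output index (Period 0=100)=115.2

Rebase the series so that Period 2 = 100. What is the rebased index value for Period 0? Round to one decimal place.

Rebased(Period 0) = 100.0 / 109.4 × 100 = 91.4077

91.4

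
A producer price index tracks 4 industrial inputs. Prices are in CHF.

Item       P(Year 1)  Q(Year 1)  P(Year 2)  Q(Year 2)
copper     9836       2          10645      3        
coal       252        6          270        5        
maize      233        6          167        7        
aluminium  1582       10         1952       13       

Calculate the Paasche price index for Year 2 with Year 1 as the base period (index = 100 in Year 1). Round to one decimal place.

Paasche price index uses current-period quantities as weights.
ΣP(Year 2)·Q(Year 2) = 10645×3 + 270×5 + 167×7 + 1952×13 = 31935 + 1350 + 1169 + 25376 = 59830
ΣP(Year 1)·Q(Year 2) = 9836×3 + 252×5 + 233×7 + 1582×13 = 29508 + 1260 + 1631 + 20566 = 52965
Index = 59830 / 52965 × 100 = 112.9614

113.0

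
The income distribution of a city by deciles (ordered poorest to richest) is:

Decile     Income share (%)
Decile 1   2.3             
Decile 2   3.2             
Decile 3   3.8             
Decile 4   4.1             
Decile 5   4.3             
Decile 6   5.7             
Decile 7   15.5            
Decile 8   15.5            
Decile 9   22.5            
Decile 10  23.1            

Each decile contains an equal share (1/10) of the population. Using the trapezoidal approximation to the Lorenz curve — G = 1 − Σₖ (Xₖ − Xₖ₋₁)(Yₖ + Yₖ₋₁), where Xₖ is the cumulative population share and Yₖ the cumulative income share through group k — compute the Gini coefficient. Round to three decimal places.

0.416

Cumulative income shares Yₖ: 0.0230, 0.0550, 0.0930, 0.1340, 0.1770, 0.2340, 0.3890, 0.5440, 0.7690, 1.0000
Σ (Xₖ−Xₖ₋₁)(Yₖ+Yₖ₋₁) = (1/10)(0.0230+0.0000) + (1/10)(0.0550+0.0230) + (1/10)(0.0930+0.0550) + (1/10)(0.1340+0.0930) + (1/10)(0.1770+0.1340) + (1/10)(0.2340+0.1770) + (1/10)(0.3890+0.2340) + (1/10)(0.5440+0.3890) + (1/10)(0.7690+0.5440) + (1/10)(1.0000+0.7690)
  = 0.0023 + 0.0078 + 0.0148 + 0.0227 + 0.0311 + 0.0411 + 0.0623 + 0.0933 + 0.1313 + 0.1769 = 0.5836
G = 1 − 0.5836 = 0.4164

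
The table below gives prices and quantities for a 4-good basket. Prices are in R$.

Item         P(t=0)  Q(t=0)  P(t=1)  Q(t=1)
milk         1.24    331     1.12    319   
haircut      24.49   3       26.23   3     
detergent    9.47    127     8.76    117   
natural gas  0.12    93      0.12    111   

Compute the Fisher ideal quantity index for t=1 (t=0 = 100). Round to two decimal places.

Laspeyres component (base-period weights):
ΣP(t=0)Q(t=1) = 1.24×319 + 24.49×3 + 9.47×117 + 0.12×111 = 395.56 + 73.47 + 1107.99 + 13.32 = 1590.34
ΣP(t=0)Q(t=0) = 1.24×331 + 24.49×3 + 9.47×127 + 0.12×93 = 410.44 + 73.47 + 1202.69 + 11.16 = 1697.76
L = 1590.34 / 1697.76 × 100 = 93.6728
Paasche component (current-period weights):
ΣP(t=1)Q(t=1) = 1.12×319 + 26.23×3 + 8.76×117 + 0.12×111 = 357.28 + 78.69 + 1024.92 + 13.32 = 1474.21
ΣP(t=1)Q(t=0) = 1.12×331 + 26.23×3 + 8.76×127 + 0.12×93 = 370.72 + 78.69 + 1112.52 + 11.16 = 1573.09
P = 1474.21 / 1573.09 × 100 = 93.7143
Fisher = √(L × P) = √(93.6728 × 93.7143) = 93.6936

93.69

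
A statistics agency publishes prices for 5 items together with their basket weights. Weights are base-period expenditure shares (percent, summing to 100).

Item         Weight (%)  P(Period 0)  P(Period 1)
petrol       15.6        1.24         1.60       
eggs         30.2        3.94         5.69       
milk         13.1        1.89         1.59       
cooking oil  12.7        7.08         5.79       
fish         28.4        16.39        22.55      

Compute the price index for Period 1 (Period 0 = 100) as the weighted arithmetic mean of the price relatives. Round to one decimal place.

petrol: 15.6 × (1.60/1.24) = 15.6 × 1.290323 = 20.1290
eggs: 30.2 × (5.69/3.94) = 30.2 × 1.444162 = 43.6137
milk: 13.1 × (1.59/1.89) = 13.1 × 0.841270 = 11.0206
cooking oil: 12.7 × (5.79/7.08) = 12.7 × 0.817797 = 10.3860
fish: 28.4 × (22.55/16.39) = 28.4 × 1.375839 = 39.0738
Index = Σ wᵢ·(p₁ᵢ/p₀ᵢ) = 20.1290 + 43.6137 + 11.0206 + 10.3860 + 39.0738 = 124.2232

124.2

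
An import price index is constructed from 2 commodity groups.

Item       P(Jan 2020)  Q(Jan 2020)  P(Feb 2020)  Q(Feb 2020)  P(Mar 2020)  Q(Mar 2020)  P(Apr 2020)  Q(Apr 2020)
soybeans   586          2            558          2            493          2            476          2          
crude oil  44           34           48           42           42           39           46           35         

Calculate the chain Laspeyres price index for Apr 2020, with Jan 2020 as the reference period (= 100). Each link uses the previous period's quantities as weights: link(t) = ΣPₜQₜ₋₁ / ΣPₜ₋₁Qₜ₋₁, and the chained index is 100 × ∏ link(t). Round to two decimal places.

94.64

Link Jan 2020→Feb 2020:
ΣP(Feb 2020)Q(Jan 2020) = 558×2 + 48×34 = 1116 + 1632 = 2748
ΣP(Jan 2020)Q(Jan 2020) = 586×2 + 44×34 = 1172 + 1496 = 2668
link = 2748/2668 = 1.029985
Link Feb 2020→Mar 2020:
ΣP(Mar 2020)Q(Feb 2020) = 493×2 + 42×42 = 986 + 1764 = 2750
ΣP(Feb 2020)Q(Feb 2020) = 558×2 + 48×42 = 1116 + 2016 = 3132
link = 2750/3132 = 0.878033
Link Mar 2020→Apr 2020:
ΣP(Apr 2020)Q(Mar 2020) = 476×2 + 46×39 = 952 + 1794 = 2746
ΣP(Mar 2020)Q(Mar 2020) = 493×2 + 42×39 = 986 + 1638 = 2624
link = 2746/2624 = 1.046494
Chained index = 100 × 1.029985 × 0.878033 × 1.046494 = 94.6408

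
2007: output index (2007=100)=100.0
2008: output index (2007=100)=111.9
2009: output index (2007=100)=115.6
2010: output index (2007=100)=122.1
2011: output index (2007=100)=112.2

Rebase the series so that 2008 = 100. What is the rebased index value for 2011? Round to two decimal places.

100.27

Rebased(2011) = 112.2 / 111.9 × 100 = 100.2681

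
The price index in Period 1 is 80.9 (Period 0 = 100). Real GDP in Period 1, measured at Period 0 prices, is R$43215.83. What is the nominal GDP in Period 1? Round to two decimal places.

34961.61

Nominal = Real × (Index/100) = 43215.83 × (80.9/100)
        = 43215.83 × 0.809 = 34961.6065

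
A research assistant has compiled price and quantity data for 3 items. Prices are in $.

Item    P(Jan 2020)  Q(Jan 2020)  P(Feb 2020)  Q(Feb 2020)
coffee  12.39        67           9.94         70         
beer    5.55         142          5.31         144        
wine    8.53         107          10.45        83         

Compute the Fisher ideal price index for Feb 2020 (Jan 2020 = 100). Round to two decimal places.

99.15

Laspeyres component (base-period weights):
ΣP(Feb 2020)Q(Jan 2020) = 9.94×67 + 5.31×142 + 10.45×107 = 665.98 + 754.02 + 1118.15 = 2538.15
ΣP(Jan 2020)Q(Jan 2020) = 12.39×67 + 5.55×142 + 8.53×107 = 830.13 + 788.1 + 912.71 = 2530.94
L = 2538.15 / 2530.94 × 100 = 100.2849
Paasche component (current-period weights):
ΣP(Feb 2020)Q(Feb 2020) = 9.94×70 + 5.31×144 + 10.45×83 = 695.8 + 764.64 + 867.35 = 2327.79
ΣP(Jan 2020)Q(Feb 2020) = 12.39×70 + 5.55×144 + 8.53×83 = 867.3 + 799.2 + 707.99 = 2374.49
P = 2327.79 / 2374.49 × 100 = 98.0333
Fisher = √(L × P) = √(100.2849 × 98.0333) = 99.1527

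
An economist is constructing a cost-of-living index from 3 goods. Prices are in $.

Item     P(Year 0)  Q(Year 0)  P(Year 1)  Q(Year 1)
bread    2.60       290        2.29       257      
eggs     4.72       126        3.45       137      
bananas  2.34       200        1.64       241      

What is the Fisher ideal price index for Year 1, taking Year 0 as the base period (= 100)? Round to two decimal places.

78.03

Laspeyres component (base-period weights):
ΣP(Year 1)Q(Year 0) = 2.29×290 + 3.45×126 + 1.64×200 = 664.1 + 434.7 + 328 = 1426.8
ΣP(Year 0)Q(Year 0) = 2.60×290 + 4.72×126 + 2.34×200 = 754 + 594.72 + 468 = 1816.72
L = 1426.8 / 1816.72 × 100 = 78.5371
Paasche component (current-period weights):
ΣP(Year 1)Q(Year 1) = 2.29×257 + 3.45×137 + 1.64×241 = 588.53 + 472.65 + 395.24 = 1456.42
ΣP(Year 0)Q(Year 1) = 2.60×257 + 4.72×137 + 2.34×241 = 668.2 + 646.64 + 563.94 = 1878.78
P = 1456.42 / 1878.78 × 100 = 77.5195
Fisher = √(L × P) = √(78.5371 × 77.5195) = 78.0266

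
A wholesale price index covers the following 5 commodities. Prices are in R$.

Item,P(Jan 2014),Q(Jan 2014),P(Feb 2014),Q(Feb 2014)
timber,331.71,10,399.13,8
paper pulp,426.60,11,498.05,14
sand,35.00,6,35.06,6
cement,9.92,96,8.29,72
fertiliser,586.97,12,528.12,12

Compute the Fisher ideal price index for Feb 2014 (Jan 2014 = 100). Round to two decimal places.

104.00

Laspeyres component (base-period weights):
ΣP(Feb 2014)Q(Jan 2014) = 399.13×10 + 498.05×11 + 35.06×6 + 8.29×96 + 528.12×12 = 3991.3 + 5478.55 + 210.36 + 795.84 + 6337.44 = 16813.49
ΣP(Jan 2014)Q(Jan 2014) = 331.71×10 + 426.60×11 + 35.00×6 + 9.92×96 + 586.97×12 = 3317.1 + 4692.6 + 210 + 952.32 + 7043.64 = 16215.66
L = 16813.49 / 16215.66 × 100 = 103.6867
Paasche component (current-period weights):
ΣP(Feb 2014)Q(Feb 2014) = 399.13×8 + 498.05×14 + 35.06×6 + 8.29×72 + 528.12×12 = 3193.04 + 6972.7 + 210.36 + 596.88 + 6337.44 = 17310.42
ΣP(Jan 2014)Q(Feb 2014) = 331.71×8 + 426.60×14 + 35.00×6 + 9.92×72 + 586.97×12 = 2653.68 + 5972.4 + 210 + 714.24 + 7043.64 = 16593.96
P = 17310.42 / 16593.96 × 100 = 104.3176
Fisher = √(L × P) = √(103.6867 × 104.3176) = 104.0017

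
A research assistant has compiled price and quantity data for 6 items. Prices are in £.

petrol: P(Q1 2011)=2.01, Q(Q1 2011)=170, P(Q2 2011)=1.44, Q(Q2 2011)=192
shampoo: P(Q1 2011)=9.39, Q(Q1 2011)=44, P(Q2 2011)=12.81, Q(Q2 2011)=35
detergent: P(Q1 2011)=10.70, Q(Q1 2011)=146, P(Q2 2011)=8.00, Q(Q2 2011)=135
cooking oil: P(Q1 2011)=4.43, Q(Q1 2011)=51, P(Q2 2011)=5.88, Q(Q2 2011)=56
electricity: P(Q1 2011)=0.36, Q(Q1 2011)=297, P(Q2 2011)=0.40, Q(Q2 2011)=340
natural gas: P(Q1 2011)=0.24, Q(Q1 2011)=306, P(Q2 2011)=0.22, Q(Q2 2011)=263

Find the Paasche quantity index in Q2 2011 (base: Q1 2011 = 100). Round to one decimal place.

Paasche quantity index uses current-period prices as weights.
ΣP(Q2 2011)·Q(Q2 2011) = 1.44×192 + 12.81×35 + 8.00×135 + 5.88×56 + 0.40×340 + 0.22×263 = 276.48 + 448.35 + 1080 + 329.28 + 136 + 57.86 = 2327.97
ΣP(Q2 2011)·Q(Q1 2011) = 1.44×170 + 12.81×44 + 8.00×146 + 5.88×51 + 0.40×297 + 0.22×306 = 244.8 + 563.64 + 1168 + 299.88 + 118.8 + 67.32 = 2462.44
Index = 2327.97 / 2462.44 × 100 = 94.5392

94.5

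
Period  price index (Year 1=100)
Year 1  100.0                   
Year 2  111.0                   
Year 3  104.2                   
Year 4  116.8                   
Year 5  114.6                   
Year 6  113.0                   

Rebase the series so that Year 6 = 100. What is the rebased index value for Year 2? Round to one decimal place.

Rebased(Year 2) = 111.0 / 113.0 × 100 = 98.2301

98.2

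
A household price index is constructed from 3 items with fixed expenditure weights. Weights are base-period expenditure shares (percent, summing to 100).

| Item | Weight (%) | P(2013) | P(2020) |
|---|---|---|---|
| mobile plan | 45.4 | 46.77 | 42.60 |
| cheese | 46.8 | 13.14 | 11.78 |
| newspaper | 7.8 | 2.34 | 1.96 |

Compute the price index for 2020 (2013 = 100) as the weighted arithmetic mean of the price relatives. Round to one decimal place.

89.8

mobile plan: 45.4 × (42.60/46.77) = 45.4 × 0.910840 = 41.3521
cheese: 46.8 × (11.78/13.14) = 46.8 × 0.896499 = 41.9562
newspaper: 7.8 × (1.96/2.34) = 7.8 × 0.837607 = 6.5333
Index = Σ wᵢ·(p₁ᵢ/p₀ᵢ) = 41.3521 + 41.9562 + 6.5333 = 89.8416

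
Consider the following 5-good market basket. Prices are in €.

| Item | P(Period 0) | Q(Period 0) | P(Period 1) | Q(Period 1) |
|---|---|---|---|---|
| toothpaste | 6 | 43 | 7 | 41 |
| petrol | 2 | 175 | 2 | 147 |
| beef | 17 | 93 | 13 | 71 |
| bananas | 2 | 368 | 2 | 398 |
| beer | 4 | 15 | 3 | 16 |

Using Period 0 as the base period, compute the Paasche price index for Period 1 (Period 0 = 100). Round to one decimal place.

90.1

Paasche price index uses current-period quantities as weights.
ΣP(Period 1)·Q(Period 1) = 7×41 + 2×147 + 13×71 + 2×398 + 3×16 = 287 + 294 + 923 + 796 + 48 = 2348
ΣP(Period 0)·Q(Period 1) = 6×41 + 2×147 + 17×71 + 2×398 + 4×16 = 246 + 294 + 1207 + 796 + 64 = 2607
Index = 2348 / 2607 × 100 = 90.0652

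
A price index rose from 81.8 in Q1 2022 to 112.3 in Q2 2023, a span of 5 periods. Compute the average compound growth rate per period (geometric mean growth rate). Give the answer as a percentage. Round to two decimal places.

Growth factor = (112.3/81.8)^(1/5) = (1.372861)^(1/5) = 1.065431
Growth rate = 1.065431 − 1 = 0.065431 = 6.5431%

6.54%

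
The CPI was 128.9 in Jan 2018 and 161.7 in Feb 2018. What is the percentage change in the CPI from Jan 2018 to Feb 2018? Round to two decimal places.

25.45%

Change = (161.7 − 128.9) / 128.9 × 100
       = 32.8 / 128.9 × 100 = 25.4461%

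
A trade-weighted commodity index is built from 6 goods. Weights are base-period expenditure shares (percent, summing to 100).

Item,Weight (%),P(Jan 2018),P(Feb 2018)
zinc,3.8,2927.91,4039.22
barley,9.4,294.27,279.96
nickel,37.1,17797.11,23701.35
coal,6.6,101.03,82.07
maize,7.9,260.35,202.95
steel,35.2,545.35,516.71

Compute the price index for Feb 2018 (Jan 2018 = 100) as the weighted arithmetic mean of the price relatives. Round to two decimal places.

zinc: 3.8 × (4039.22/2927.91) = 3.8 × 1.379557 = 5.2423
barley: 9.4 × (279.96/294.27) = 9.4 × 0.951371 = 8.9429
nickel: 37.1 × (23701.35/17797.11) = 37.1 × 1.331753 = 49.4080
coal: 6.6 × (82.07/101.03) = 6.6 × 0.812333 = 5.3614
maize: 7.9 × (202.95/260.35) = 7.9 × 0.779528 = 6.1583
steel: 35.2 × (516.71/545.35) = 35.2 × 0.947483 = 33.3514
Index = Σ wᵢ·(p₁ᵢ/p₀ᵢ) = 5.2423 + 8.9429 + 49.4080 + 5.3614 + 6.1583 + 33.3514 = 108.4643

108.46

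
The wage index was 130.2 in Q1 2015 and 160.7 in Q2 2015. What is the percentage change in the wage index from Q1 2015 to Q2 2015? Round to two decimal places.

23.43%

Change = (160.7 − 130.2) / 130.2 × 100
       = 30.5 / 130.2 × 100 = 23.4255%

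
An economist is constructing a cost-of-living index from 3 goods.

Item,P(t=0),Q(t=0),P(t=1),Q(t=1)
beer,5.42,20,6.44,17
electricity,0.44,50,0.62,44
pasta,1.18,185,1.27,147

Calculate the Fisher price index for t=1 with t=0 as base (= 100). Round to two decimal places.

113.36

Laspeyres component (base-period weights):
ΣP(t=1)Q(t=0) = 6.44×20 + 0.62×50 + 1.27×185 = 128.8 + 31 + 234.95 = 394.75
ΣP(t=0)Q(t=0) = 5.42×20 + 0.44×50 + 1.18×185 = 108.4 + 22 + 218.3 = 348.7
L = 394.75 / 348.7 × 100 = 113.2062
Paasche component (current-period weights):
ΣP(t=1)Q(t=1) = 6.44×17 + 0.62×44 + 1.27×147 = 109.48 + 27.28 + 186.69 = 323.45
ΣP(t=0)Q(t=1) = 5.42×17 + 0.44×44 + 1.18×147 = 92.14 + 19.36 + 173.46 = 284.96
P = 323.45 / 284.96 × 100 = 113.5072
Fisher = √(L × P) = √(113.2062 × 113.5072) = 113.3566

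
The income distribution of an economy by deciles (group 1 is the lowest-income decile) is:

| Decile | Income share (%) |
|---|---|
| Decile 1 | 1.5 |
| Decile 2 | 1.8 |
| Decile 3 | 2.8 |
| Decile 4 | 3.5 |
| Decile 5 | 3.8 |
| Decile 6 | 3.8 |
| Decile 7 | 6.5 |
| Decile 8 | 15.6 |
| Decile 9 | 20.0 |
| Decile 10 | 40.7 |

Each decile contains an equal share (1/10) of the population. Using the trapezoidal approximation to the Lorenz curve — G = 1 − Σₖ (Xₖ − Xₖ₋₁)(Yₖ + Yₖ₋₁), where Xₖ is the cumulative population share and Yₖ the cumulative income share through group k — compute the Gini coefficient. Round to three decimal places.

Cumulative income shares Yₖ: 0.0150, 0.0330, 0.0610, 0.0960, 0.1340, 0.1720, 0.2370, 0.3930, 0.5930, 1.0000
Σ (Xₖ−Xₖ₋₁)(Yₖ+Yₖ₋₁) = (1/10)(0.0150+0.0000) + (1/10)(0.0330+0.0150) + (1/10)(0.0610+0.0330) + (1/10)(0.0960+0.0610) + (1/10)(0.1340+0.0960) + (1/10)(0.1720+0.1340) + (1/10)(0.2370+0.1720) + (1/10)(0.3930+0.2370) + (1/10)(0.5930+0.3930) + (1/10)(1.0000+0.5930)
  = 0.0015 + 0.0048 + 0.0094 + 0.0157 + 0.0230 + 0.0306 + 0.0409 + 0.0630 + 0.0986 + 0.1593 = 0.4468
G = 1 − 0.4468 = 0.5532

0.553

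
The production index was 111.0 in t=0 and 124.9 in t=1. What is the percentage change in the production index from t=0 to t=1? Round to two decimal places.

Change = (124.9 − 111.0) / 111.0 × 100
       = 13.9 / 111.0 × 100 = 12.5225%

12.52%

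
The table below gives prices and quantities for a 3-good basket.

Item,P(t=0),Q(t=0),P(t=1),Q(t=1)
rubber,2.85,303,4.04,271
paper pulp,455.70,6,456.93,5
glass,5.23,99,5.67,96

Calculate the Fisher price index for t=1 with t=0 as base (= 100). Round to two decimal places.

Laspeyres component (base-period weights):
ΣP(t=1)Q(t=0) = 4.04×303 + 456.93×6 + 5.67×99 = 1224.12 + 2741.58 + 561.33 = 4527.03
ΣP(t=0)Q(t=0) = 2.85×303 + 455.70×6 + 5.23×99 = 863.55 + 2734.2 + 517.77 = 4115.52
L = 4527.03 / 4115.52 × 100 = 109.9990
Paasche component (current-period weights):
ΣP(t=1)Q(t=1) = 4.04×271 + 456.93×5 + 5.67×96 = 1094.84 + 2284.65 + 544.32 = 3923.81
ΣP(t=0)Q(t=1) = 2.85×271 + 455.70×5 + 5.23×96 = 772.35 + 2278.5 + 502.08 = 3552.93
P = 3923.81 / 3552.93 × 100 = 110.4387
Fisher = √(L × P) = √(109.9990 × 110.4387) = 110.2186

110.22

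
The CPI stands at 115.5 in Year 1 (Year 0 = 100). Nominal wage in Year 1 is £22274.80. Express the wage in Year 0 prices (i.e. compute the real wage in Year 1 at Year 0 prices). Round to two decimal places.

Real = Nominal ÷ (Index/100) = 22274.80 ÷ (115.5/100)
     = 22274.80 ÷ 1.155 = 19285.5411

19285.54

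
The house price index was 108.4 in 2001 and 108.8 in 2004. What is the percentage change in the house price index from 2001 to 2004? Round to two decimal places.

Change = (108.8 − 108.4) / 108.4 × 100
       = 0.4 / 108.4 × 100 = 0.3690%

0.37%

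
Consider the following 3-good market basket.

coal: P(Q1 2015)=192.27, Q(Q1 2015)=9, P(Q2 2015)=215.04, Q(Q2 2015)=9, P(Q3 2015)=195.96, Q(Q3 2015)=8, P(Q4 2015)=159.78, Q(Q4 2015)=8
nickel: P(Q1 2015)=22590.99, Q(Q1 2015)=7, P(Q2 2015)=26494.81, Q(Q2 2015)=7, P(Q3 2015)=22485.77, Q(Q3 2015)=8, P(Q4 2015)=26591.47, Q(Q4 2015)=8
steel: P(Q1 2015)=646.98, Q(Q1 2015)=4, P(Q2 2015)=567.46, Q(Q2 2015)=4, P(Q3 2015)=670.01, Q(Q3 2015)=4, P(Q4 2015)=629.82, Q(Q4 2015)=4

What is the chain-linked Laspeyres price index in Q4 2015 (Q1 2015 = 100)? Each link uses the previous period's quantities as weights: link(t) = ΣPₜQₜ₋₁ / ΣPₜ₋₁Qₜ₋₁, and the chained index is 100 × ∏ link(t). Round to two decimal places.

117.15

Link Q1 2015→Q2 2015:
ΣP(Q2 2015)Q(Q1 2015) = 215.04×9 + 26494.81×7 + 567.46×4 = 1935.36 + 185463.67 + 2269.84 = 189668.87
ΣP(Q1 2015)Q(Q1 2015) = 192.27×9 + 22590.99×7 + 646.98×4 = 1730.43 + 158136.93 + 2587.92 = 162455.28
link = 189668.87/162455.28 = 1.167514
Link Q2 2015→Q3 2015:
ΣP(Q3 2015)Q(Q2 2015) = 195.96×9 + 22485.77×7 + 670.01×4 = 1763.64 + 157400.39 + 2680.04 = 161844.07
ΣP(Q2 2015)Q(Q2 2015) = 215.04×9 + 26494.81×7 + 567.46×4 = 1935.36 + 185463.67 + 2269.84 = 189668.87
link = 161844.07/189668.87 = 0.853298
Link Q3 2015→Q4 2015:
ΣP(Q4 2015)Q(Q3 2015) = 159.78×8 + 26591.47×8 + 629.82×4 = 1278.24 + 212731.76 + 2519.28 = 216529.28
ΣP(Q3 2015)Q(Q3 2015) = 195.96×8 + 22485.77×8 + 670.01×4 = 1567.68 + 179886.16 + 2680.04 = 184133.88
link = 216529.28/184133.88 = 1.175934
Chained index = 100 × 1.167514 × 0.853298 × 1.175934 = 117.1510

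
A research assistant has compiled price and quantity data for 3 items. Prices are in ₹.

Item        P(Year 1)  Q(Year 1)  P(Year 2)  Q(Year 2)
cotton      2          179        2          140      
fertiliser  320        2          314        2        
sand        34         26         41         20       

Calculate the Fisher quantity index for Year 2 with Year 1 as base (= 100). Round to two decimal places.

84.61

Laspeyres component (base-period weights):
ΣP(Year 1)Q(Year 2) = 2×140 + 320×2 + 34×20 = 280 + 640 + 680 = 1600
ΣP(Year 1)Q(Year 1) = 2×179 + 320×2 + 34×26 = 358 + 640 + 884 = 1882
L = 1600 / 1882 × 100 = 85.0159
Paasche component (current-period weights):
ΣP(Year 2)Q(Year 2) = 2×140 + 314×2 + 41×20 = 280 + 628 + 820 = 1728
ΣP(Year 2)Q(Year 1) = 2×179 + 314×2 + 41×26 = 358 + 628 + 1066 = 2052
P = 1728 / 2052 × 100 = 84.2105
Fisher = √(L × P) = √(85.0159 × 84.2105) = 84.6123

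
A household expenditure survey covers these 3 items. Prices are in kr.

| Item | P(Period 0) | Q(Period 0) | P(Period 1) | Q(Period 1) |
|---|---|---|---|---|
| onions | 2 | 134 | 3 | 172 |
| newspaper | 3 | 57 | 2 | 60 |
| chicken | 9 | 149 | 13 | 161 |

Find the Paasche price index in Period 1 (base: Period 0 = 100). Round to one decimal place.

138.3

Paasche price index uses current-period quantities as weights.
ΣP(Period 1)·Q(Period 1) = 3×172 + 2×60 + 13×161 = 516 + 120 + 2093 = 2729
ΣP(Period 0)·Q(Period 1) = 2×172 + 3×60 + 9×161 = 344 + 180 + 1449 = 1973
Index = 2729 / 1973 × 100 = 138.3173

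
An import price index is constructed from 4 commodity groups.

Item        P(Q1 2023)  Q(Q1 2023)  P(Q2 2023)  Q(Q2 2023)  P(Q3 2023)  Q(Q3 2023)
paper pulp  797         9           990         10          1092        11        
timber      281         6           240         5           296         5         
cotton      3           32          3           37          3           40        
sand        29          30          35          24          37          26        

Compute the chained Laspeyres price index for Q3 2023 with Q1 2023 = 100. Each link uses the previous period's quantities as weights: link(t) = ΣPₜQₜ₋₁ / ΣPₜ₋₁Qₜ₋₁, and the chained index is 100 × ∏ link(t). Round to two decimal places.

Link Q1 2023→Q2 2023:
ΣP(Q2 2023)Q(Q1 2023) = 990×9 + 240×6 + 3×32 + 35×30 = 8910 + 1440 + 96 + 1050 = 11496
ΣP(Q1 2023)Q(Q1 2023) = 797×9 + 281×6 + 3×32 + 29×30 = 7173 + 1686 + 96 + 870 = 9825
link = 11496/9825 = 1.170076
Link Q2 2023→Q3 2023:
ΣP(Q3 2023)Q(Q2 2023) = 1092×10 + 296×5 + 3×37 + 37×24 = 10920 + 1480 + 111 + 888 = 13399
ΣP(Q2 2023)Q(Q2 2023) = 990×10 + 240×5 + 3×37 + 35×24 = 9900 + 1200 + 111 + 840 = 12051
link = 13399/12051 = 1.111858
Chained index = 100 × 1.170076 × 1.111858 = 130.0959

130.10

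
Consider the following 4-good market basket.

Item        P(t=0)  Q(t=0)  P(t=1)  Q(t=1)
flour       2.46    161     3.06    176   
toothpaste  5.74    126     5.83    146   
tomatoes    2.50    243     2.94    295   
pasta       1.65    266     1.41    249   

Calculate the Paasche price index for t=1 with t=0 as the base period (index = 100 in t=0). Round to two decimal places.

Paasche price index uses current-period quantities as weights.
ΣP(t=1)·Q(t=1) = 3.06×176 + 5.83×146 + 2.94×295 + 1.41×249 = 538.56 + 851.18 + 867.3 + 351.09 = 2608.13
ΣP(t=0)·Q(t=1) = 2.46×176 + 5.74×146 + 2.50×295 + 1.65×249 = 432.96 + 838.04 + 737.5 + 410.85 = 2419.35
Index = 2608.13 / 2419.35 × 100 = 107.8029

107.80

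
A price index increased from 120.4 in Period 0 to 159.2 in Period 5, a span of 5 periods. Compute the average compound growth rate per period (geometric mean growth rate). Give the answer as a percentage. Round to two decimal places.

Growth factor = (159.2/120.4)^(1/5) = (1.322259)^(1/5) = 1.057458
Growth rate = 1.057458 − 1 = 0.057458 = 5.7458%

5.75%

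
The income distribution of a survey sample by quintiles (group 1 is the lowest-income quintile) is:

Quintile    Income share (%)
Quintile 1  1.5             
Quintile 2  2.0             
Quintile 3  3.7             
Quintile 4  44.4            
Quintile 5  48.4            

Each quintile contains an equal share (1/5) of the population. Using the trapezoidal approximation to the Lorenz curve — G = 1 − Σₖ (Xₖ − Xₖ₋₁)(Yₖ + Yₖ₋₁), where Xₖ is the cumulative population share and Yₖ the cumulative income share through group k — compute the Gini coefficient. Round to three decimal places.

0.545

Cumulative income shares Yₖ: 0.0150, 0.0350, 0.0720, 0.5160, 1.0000
Σ (Xₖ−Xₖ₋₁)(Yₖ+Yₖ₋₁) = (1/5)(0.0150+0.0000) + (1/5)(0.0350+0.0150) + (1/5)(0.0720+0.0350) + (1/5)(0.5160+0.0720) + (1/5)(1.0000+0.5160)
  = 0.0030 + 0.0100 + 0.0214 + 0.1176 + 0.3032 = 0.4552
G = 1 − 0.4552 = 0.5448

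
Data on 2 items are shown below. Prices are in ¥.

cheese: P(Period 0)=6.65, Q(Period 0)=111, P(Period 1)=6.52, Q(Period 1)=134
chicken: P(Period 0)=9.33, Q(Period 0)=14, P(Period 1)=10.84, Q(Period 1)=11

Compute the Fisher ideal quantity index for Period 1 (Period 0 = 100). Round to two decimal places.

Laspeyres component (base-period weights):
ΣP(Period 0)Q(Period 1) = 6.65×134 + 9.33×11 = 891.1 + 102.63 = 993.73
ΣP(Period 0)Q(Period 0) = 6.65×111 + 9.33×14 = 738.15 + 130.62 = 868.77
L = 993.73 / 868.77 × 100 = 114.3836
Paasche component (current-period weights):
ΣP(Period 1)Q(Period 1) = 6.52×134 + 10.84×11 = 873.68 + 119.24 = 992.92
ΣP(Period 1)Q(Period 0) = 6.52×111 + 10.84×14 = 723.72 + 151.76 = 875.48
P = 992.92 / 875.48 × 100 = 113.4144
Fisher = √(L × P) = √(114.3836 × 113.4144) = 113.8979

113.90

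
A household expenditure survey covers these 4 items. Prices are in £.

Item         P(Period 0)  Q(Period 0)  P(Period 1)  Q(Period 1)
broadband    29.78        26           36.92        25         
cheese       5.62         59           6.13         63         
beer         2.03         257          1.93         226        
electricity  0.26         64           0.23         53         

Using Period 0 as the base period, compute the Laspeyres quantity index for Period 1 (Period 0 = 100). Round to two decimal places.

95.55

Laspeyres quantity index uses base-period prices as weights.
ΣP(Period 0)·Q(Period 1) = 29.78×25 + 5.62×63 + 2.03×226 + 0.26×53 = 744.5 + 354.06 + 458.78 + 13.78 = 1571.12
ΣP(Period 0)·Q(Period 0) = 29.78×26 + 5.62×59 + 2.03×257 + 0.26×64 = 774.28 + 331.58 + 521.71 + 16.64 = 1644.21
Index = 1571.12 / 1644.21 × 100 = 95.5547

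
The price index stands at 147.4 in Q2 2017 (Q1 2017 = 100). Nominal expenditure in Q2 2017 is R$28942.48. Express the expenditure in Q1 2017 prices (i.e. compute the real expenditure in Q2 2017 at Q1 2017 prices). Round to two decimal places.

Real = Nominal ÷ (Index/100) = 28942.48 ÷ (147.4/100)
     = 28942.48 ÷ 1.474 = 19635.3324

19635.33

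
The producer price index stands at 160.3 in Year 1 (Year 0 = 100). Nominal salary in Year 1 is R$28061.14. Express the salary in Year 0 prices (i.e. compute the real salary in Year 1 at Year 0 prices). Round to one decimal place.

Real = Nominal ÷ (Index/100) = 28061.14 ÷ (160.3/100)
     = 28061.14 ÷ 1.603 = 17505.3899

17505.4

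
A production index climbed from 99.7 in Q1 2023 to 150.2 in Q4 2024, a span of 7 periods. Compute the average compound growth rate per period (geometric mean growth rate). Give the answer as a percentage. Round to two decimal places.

Growth factor = (150.2/99.7)^(1/7) = (1.506520)^(1/7) = 1.060291
Growth rate = 1.060291 − 1 = 0.060291 = 6.0291%

6.03%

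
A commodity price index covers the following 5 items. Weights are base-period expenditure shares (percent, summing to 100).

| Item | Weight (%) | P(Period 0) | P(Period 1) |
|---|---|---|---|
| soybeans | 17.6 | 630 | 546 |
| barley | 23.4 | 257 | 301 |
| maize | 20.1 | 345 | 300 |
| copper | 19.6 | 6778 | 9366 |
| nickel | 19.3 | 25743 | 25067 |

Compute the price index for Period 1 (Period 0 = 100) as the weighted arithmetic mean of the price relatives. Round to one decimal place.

106.0

soybeans: 17.6 × (546/630) = 17.6 × 0.866667 = 15.2533
barley: 23.4 × (301/257) = 23.4 × 1.171206 = 27.4062
maize: 20.1 × (300/345) = 20.1 × 0.869565 = 17.4783
copper: 19.6 × (9366/6778) = 19.6 × 1.381824 = 27.0837
nickel: 19.3 × (25067/25743) = 19.3 × 0.973740 = 18.7932
Index = Σ wᵢ·(p₁ᵢ/p₀ᵢ) = 15.2533 + 27.4062 + 17.4783 + 27.0837 + 18.7932 = 106.0148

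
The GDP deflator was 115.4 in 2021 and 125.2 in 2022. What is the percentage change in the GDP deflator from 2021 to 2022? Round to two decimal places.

8.49%

Change = (125.2 − 115.4) / 115.4 × 100
       = 9.8 / 115.4 × 100 = 8.4922%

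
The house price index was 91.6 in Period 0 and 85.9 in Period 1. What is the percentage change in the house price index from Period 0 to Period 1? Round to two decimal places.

-6.22%

Change = (85.9 − 91.6) / 91.6 × 100
       = -5.7 / 91.6 × 100 = -6.2227%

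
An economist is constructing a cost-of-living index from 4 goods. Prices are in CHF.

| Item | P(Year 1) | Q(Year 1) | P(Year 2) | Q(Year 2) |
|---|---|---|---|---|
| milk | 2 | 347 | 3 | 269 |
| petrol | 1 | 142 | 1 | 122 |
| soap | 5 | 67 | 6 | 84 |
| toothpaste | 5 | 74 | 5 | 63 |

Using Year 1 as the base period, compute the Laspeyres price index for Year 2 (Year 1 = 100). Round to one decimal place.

Laspeyres price index uses base-period quantities as weights.
ΣP(Year 2)·Q(Year 1) = 3×347 + 1×142 + 6×67 + 5×74 = 1041 + 142 + 402 + 370 = 1955
ΣP(Year 1)·Q(Year 1) = 2×347 + 1×142 + 5×67 + 5×74 = 694 + 142 + 335 + 370 = 1541
Index = 1955 / 1541 × 100 = 126.8657

126.9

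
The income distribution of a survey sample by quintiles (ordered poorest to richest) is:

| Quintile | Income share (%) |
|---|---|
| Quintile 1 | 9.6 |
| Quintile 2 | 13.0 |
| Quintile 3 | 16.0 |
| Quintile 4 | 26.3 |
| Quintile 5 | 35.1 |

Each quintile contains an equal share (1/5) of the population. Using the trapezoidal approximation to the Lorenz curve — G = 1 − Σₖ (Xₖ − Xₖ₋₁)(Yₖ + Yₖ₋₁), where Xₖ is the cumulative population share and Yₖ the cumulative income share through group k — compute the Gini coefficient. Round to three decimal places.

Cumulative income shares Yₖ: 0.0960, 0.2260, 0.3860, 0.6490, 1.0000
Σ (Xₖ−Xₖ₋₁)(Yₖ+Yₖ₋₁) = (1/5)(0.0960+0.0000) + (1/5)(0.2260+0.0960) + (1/5)(0.3860+0.2260) + (1/5)(0.6490+0.3860) + (1/5)(1.0000+0.6490)
  = 0.0192 + 0.0644 + 0.1224 + 0.2070 + 0.3298 = 0.7428
G = 1 − 0.7428 = 0.2572

0.257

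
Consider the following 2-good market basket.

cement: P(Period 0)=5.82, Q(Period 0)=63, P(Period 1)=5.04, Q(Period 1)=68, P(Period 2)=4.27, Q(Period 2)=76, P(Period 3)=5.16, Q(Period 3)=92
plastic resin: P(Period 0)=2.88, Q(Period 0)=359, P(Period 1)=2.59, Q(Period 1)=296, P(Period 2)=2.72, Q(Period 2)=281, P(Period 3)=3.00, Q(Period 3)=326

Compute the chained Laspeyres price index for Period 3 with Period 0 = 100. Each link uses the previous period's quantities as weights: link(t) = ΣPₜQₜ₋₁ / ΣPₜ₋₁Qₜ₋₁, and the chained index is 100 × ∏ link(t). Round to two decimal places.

99.76

Link Period 0→Period 1:
ΣP(Period 1)Q(Period 0) = 5.04×63 + 2.59×359 = 317.52 + 929.81 = 1247.33
ΣP(Period 0)Q(Period 0) = 5.82×63 + 2.88×359 = 366.66 + 1033.92 = 1400.58
link = 1247.33/1400.58 = 0.890581
Link Period 1→Period 2:
ΣP(Period 2)Q(Period 1) = 4.27×68 + 2.72×296 = 290.36 + 805.12 = 1095.48
ΣP(Period 1)Q(Period 1) = 5.04×68 + 2.59×296 = 342.72 + 766.64 = 1109.36
link = 1095.48/1109.36 = 0.987488
Link Period 2→Period 3:
ΣP(Period 3)Q(Period 2) = 5.16×76 + 3.00×281 = 392.16 + 843 = 1235.16
ΣP(Period 2)Q(Period 2) = 4.27×76 + 2.72×281 = 324.52 + 764.32 = 1088.84
link = 1235.16/1088.84 = 1.134382
Chained index = 100 × 0.890581 × 0.987488 × 1.134382 = 99.7619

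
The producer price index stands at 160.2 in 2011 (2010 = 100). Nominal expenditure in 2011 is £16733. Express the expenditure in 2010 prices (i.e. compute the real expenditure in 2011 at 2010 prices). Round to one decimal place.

Real = Nominal ÷ (Index/100) = 16733 ÷ (160.2/100)
     = 16733 ÷ 1.602 = 10445.0687

10445.1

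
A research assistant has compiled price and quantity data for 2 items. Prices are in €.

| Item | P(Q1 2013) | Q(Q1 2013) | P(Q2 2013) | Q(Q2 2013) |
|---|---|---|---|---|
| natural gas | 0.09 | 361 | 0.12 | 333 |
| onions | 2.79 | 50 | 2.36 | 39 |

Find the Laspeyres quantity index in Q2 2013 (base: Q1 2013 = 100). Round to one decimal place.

80.7

Laspeyres quantity index uses base-period prices as weights.
ΣP(Q1 2013)·Q(Q2 2013) = 0.09×333 + 2.79×39 = 29.97 + 108.81 = 138.78
ΣP(Q1 2013)·Q(Q1 2013) = 0.09×361 + 2.79×50 = 32.49 + 139.5 = 171.99
Index = 138.78 / 171.99 × 100 = 80.6907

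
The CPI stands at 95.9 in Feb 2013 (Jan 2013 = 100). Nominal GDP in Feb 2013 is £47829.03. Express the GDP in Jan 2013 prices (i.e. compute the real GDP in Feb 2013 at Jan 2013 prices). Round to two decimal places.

Real = Nominal ÷ (Index/100) = 47829.03 ÷ (95.9/100)
     = 47829.03 ÷ 0.959 = 49873.8582

49873.86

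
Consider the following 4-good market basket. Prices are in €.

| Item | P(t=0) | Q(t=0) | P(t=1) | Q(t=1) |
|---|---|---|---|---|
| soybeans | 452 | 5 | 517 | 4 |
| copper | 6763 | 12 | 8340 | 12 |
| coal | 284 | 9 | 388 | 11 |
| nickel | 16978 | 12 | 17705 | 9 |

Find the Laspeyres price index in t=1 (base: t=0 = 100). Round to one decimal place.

110.0

Laspeyres price index uses base-period quantities as weights.
ΣP(t=1)·Q(t=0) = 517×5 + 8340×12 + 388×9 + 17705×12 = 2585 + 100080 + 3492 + 212460 = 318617
ΣP(t=0)·Q(t=0) = 452×5 + 6763×12 + 284×9 + 16978×12 = 2260 + 81156 + 2556 + 203736 = 289708
Index = 318617 / 289708 × 100 = 109.9787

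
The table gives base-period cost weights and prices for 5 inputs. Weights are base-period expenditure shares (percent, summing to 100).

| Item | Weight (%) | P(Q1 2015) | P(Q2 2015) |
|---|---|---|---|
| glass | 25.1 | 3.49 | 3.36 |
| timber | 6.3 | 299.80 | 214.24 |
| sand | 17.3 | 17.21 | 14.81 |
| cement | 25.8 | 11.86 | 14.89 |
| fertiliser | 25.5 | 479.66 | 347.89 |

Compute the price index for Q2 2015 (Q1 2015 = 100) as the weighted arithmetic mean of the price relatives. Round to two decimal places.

glass: 25.1 × (3.36/3.49) = 25.1 × 0.962751 = 24.1650
timber: 6.3 × (214.24/299.80) = 6.3 × 0.714610 = 4.5020
sand: 17.3 × (14.81/17.21) = 17.3 × 0.860546 = 14.8874
cement: 25.8 × (14.89/11.86) = 25.8 × 1.255481 = 32.3914
fertiliser: 25.5 × (347.89/479.66) = 25.5 × 0.725285 = 18.4948
Index = Σ wᵢ·(p₁ᵢ/p₀ᵢ) = 24.1650 + 4.5020 + 14.8874 + 32.3914 + 18.4948 = 94.4407

94.44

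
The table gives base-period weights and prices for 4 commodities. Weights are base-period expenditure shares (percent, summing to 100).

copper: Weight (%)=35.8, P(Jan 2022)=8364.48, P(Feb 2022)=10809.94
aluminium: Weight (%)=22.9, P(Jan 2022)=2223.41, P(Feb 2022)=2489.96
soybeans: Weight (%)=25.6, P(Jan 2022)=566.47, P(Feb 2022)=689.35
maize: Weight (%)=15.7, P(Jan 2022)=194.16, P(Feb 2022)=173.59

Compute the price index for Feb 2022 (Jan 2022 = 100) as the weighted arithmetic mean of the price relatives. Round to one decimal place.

117.1

copper: 35.8 × (10809.94/8364.48) = 35.8 × 1.292362 = 46.2666
aluminium: 22.9 × (2489.96/2223.41) = 22.9 × 1.119883 = 25.6453
soybeans: 25.6 × (689.35/566.47) = 25.6 × 1.216922 = 31.1532
maize: 15.7 × (173.59/194.16) = 15.7 × 0.894056 = 14.0367
Index = Σ wᵢ·(p₁ᵢ/p₀ᵢ) = 46.2666 + 25.6453 + 31.1532 + 14.0367 = 117.1018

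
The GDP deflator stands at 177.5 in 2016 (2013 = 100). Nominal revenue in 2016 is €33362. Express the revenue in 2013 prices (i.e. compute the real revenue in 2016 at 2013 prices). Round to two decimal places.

Real = Nominal ÷ (Index/100) = 33362 ÷ (177.5/100)
     = 33362 ÷ 1.775 = 18795.4930

18795.49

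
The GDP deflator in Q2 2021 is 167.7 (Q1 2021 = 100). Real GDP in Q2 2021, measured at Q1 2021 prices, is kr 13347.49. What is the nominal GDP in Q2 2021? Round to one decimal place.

Nominal = Real × (Index/100) = 13347.49 × (167.7/100)
        = 13347.49 × 1.677 = 22383.7407

22383.7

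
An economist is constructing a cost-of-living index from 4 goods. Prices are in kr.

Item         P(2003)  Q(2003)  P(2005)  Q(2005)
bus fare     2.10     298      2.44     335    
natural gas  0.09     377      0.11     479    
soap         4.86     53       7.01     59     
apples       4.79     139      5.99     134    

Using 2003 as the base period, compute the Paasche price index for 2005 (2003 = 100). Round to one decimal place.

Paasche price index uses current-period quantities as weights.
ΣP(2005)·Q(2005) = 2.44×335 + 0.11×479 + 7.01×59 + 5.99×134 = 817.4 + 52.69 + 413.59 + 802.66 = 2086.34
ΣP(2003)·Q(2005) = 2.10×335 + 0.09×479 + 4.86×59 + 4.79×134 = 703.5 + 43.11 + 286.74 + 641.86 = 1675.21
Index = 2086.34 / 1675.21 × 100 = 124.5420

124.5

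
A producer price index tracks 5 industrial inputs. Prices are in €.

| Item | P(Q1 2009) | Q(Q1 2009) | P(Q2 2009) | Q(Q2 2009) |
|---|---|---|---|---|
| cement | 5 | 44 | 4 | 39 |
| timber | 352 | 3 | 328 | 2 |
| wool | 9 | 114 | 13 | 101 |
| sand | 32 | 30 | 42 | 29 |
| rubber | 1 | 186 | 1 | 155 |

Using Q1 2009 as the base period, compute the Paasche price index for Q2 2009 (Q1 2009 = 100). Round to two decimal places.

121.00

Paasche price index uses current-period quantities as weights.
ΣP(Q2 2009)·Q(Q2 2009) = 4×39 + 328×2 + 13×101 + 42×29 + 1×155 = 156 + 656 + 1313 + 1218 + 155 = 3498
ΣP(Q1 2009)·Q(Q2 2009) = 5×39 + 352×2 + 9×101 + 32×29 + 1×155 = 195 + 704 + 909 + 928 + 155 = 2891
Index = 3498 / 2891 × 100 = 120.9962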